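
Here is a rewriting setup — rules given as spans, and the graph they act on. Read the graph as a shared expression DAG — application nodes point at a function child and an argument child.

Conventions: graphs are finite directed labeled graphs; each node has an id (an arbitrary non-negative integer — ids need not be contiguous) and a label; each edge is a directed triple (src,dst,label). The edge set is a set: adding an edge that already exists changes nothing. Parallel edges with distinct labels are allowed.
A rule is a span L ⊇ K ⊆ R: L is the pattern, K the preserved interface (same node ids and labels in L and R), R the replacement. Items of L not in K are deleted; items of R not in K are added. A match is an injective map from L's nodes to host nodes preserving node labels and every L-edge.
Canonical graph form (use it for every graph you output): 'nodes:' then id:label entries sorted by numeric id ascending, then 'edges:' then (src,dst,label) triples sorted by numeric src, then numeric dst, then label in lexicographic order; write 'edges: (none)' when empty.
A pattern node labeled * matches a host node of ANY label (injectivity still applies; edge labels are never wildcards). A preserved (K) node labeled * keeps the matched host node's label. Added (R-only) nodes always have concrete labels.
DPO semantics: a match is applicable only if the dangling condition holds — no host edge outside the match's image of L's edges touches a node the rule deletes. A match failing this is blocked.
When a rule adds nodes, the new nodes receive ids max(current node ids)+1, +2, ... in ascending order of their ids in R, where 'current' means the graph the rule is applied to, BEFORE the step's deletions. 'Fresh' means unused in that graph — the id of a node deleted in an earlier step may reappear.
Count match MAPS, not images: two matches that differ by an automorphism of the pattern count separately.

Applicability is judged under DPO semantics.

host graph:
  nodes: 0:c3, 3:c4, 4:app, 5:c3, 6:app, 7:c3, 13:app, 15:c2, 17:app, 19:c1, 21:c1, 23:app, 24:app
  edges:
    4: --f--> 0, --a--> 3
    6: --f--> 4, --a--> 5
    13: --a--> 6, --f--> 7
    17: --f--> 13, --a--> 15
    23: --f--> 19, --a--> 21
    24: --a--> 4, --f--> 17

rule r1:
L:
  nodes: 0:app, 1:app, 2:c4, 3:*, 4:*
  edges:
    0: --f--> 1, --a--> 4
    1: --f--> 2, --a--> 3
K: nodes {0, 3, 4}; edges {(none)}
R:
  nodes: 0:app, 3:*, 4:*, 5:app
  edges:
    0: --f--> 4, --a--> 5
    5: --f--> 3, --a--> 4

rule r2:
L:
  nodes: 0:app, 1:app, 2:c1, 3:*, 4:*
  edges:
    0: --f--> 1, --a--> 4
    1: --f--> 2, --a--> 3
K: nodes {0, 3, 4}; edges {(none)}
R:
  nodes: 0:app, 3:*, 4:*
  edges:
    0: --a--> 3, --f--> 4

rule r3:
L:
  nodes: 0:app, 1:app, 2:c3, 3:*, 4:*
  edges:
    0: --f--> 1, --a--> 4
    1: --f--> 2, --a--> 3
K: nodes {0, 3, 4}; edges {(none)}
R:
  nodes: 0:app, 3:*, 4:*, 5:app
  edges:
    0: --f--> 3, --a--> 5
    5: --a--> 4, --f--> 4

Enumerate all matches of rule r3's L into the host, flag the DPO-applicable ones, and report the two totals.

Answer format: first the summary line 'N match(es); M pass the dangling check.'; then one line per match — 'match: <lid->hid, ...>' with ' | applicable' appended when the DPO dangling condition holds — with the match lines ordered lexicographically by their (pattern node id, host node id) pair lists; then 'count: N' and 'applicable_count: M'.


2 match(es); 1 pass the dangling check.
match: 0->6, 1->4, 2->0, 3->3, 4->5
match: 0->17, 1->13, 2->7, 3->6, 4->15 | applicable
count: 2
applicable_count: 1


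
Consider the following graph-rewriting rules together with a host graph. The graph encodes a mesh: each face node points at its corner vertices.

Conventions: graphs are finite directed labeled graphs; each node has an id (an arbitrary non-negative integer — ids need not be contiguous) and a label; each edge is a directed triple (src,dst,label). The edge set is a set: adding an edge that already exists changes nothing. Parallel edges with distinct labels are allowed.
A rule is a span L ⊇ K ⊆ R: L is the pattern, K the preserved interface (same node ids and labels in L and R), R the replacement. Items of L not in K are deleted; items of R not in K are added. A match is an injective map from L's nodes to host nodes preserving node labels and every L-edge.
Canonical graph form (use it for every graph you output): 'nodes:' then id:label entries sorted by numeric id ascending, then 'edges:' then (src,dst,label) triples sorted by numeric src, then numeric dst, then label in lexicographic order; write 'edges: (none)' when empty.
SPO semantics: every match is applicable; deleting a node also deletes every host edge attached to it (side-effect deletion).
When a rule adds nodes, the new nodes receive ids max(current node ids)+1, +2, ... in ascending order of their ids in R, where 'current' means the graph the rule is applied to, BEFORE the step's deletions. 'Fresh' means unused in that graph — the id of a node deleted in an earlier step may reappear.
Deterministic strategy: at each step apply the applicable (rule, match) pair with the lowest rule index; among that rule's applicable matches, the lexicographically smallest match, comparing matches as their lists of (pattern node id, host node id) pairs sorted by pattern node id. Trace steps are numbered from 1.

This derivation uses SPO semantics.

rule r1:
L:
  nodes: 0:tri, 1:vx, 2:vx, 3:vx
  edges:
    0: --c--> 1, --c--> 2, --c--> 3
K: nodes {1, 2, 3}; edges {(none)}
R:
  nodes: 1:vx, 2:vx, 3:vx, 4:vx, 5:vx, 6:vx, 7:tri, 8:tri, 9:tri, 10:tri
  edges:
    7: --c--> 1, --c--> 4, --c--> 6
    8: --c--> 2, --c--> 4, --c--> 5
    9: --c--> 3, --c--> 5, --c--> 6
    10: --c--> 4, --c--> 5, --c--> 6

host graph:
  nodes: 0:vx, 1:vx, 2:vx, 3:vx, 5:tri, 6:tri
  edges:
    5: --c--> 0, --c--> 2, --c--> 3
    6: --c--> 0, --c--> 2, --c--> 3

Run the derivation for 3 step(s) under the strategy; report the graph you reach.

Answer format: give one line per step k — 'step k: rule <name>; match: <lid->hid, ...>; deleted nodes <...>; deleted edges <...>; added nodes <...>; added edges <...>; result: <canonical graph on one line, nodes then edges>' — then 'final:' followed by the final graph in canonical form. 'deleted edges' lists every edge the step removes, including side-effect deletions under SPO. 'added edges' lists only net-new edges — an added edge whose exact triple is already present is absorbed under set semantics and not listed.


step 1: rule r1; match: 0->5, 1->0, 2->2, 3->3; deleted nodes 5; deleted edges (5,0,c); (5,2,c); (5,3,c); added nodes 7, 8, 9, 10, 11, 12, 13; added edges (10,0,c); (10,7,c); (10,9,c); (11,2,c); (11,7,c); (11,8,c); (12,3,c); (12,8,c); (12,9,c); (13,7,c); (13,8,c); (13,9,c); result: nodes: 0:vx, 1:vx, 2:vx, 3:vx, 6:tri, 7:vx, 8:vx, 9:vx, 10:tri, 11:tri, 12:tri, 13:tri edges: (6,0,c); (6,2,c); (6,3,c); (10,0,c); (10,7,c); (10,9,c); (11,2,c); (11,7,c); (11,8,c); (12,3,c); (12,8,c); (12,9,c); (13,7,c); (13,8,c); (13,9,c)
step 2: rule r1; match: 0->6, 1->0, 2->2, 3->3; deleted nodes 6; deleted edges (6,0,c); (6,2,c); (6,3,c); added nodes 14, 15, 16, 17, 18, 19, 20; added edges (17,0,c); (17,14,c); (17,16,c); (18,2,c); (18,14,c); (18,15,c); (19,3,c); (19,15,c); (19,16,c); (20,14,c); (20,15,c); (20,16,c); result: nodes: 0:vx, 1:vx, 2:vx, 3:vx, 7:vx, 8:vx, 9:vx, 10:tri, 11:tri, 12:tri, 13:tri, 14:vx, 15:vx, 16:vx, 17:tri, 18:tri, 19:tri, 20:tri edges: (10,0,c); (10,7,c); (10,9,c); (11,2,c); (11,7,c); (11,8,c); (12,3,c); (12,8,c); (12,9,c); (13,7,c); (13,8,c); (13,9,c); (17,0,c); (17,14,c); (17,16,c); (18,2,c); (18,14,c); (18,15,c); (19,3,c); (19,15,c); (19,16,c); (20,14,c); (20,15,c); (20,16,c)
step 3: rule r1; match: 0->10, 1->0, 2->7, 3->9; deleted nodes 10; deleted edges (10,0,c); (10,7,c); (10,9,c); added nodes 21, 22, 23, 24, 25, 26, 27; added edges (24,0,c); (24,21,c); (24,23,c); (25,7,c); (25,21,c); (25,22,c); (26,9,c); (26,22,c); (26,23,c); (27,21,c); (27,22,c); (27,23,c); result: nodes: 0:vx, 1:vx, 2:vx, 3:vx, 7:vx, 8:vx, 9:vx, 11:tri, 12:tri, 13:tri, 14:vx, 15:vx, 16:vx, 17:tri, 18:tri, 19:tri, 20:tri, 21:vx, 22:vx, 23:vx, 24:tri, 25:tri, 26:tri, 27:tri edges: (11,2,c); (11,7,c); (11,8,c); (12,3,c); (12,8,c); (12,9,c); (13,7,c); (13,8,c); (13,9,c); (17,0,c); (17,14,c); (17,16,c); (18,2,c); (18,14,c); (18,15,c); (19,3,c); (19,15,c); (19,16,c); (20,14,c); (20,15,c); (20,16,c); (24,0,c); (24,21,c); (24,23,c); (25,7,c); (25,21,c); (25,22,c); (26,9,c); (26,22,c); (26,23,c); (27,21,c); (27,22,c); (27,23,c)
final:
nodes: 0:vx, 1:vx, 2:vx, 3:vx, 7:vx, 8:vx, 9:vx, 11:tri, 12:tri, 13:tri, 14:vx, 15:vx, 16:vx, 17:tri, 18:tri, 19:tri, 20:tri, 21:vx, 22:vx, 23:vx, 24:tri, 25:tri, 26:tri, 27:tri
edges: (11,2,c); (11,7,c); (11,8,c); (12,3,c); (12,8,c); (12,9,c); (13,7,c); (13,8,c); (13,9,c); (17,0,c); (17,14,c); (17,16,c); (18,2,c); (18,14,c); (18,15,c); (19,3,c); (19,15,c); (19,16,c); (20,14,c); (20,15,c); (20,16,c); (24,0,c); (24,21,c); (24,23,c); (25,7,c); (25,21,c); (25,22,c); (26,9,c); (26,22,c); (26,23,c); (27,21,c); (27,22,c); (27,23,c)


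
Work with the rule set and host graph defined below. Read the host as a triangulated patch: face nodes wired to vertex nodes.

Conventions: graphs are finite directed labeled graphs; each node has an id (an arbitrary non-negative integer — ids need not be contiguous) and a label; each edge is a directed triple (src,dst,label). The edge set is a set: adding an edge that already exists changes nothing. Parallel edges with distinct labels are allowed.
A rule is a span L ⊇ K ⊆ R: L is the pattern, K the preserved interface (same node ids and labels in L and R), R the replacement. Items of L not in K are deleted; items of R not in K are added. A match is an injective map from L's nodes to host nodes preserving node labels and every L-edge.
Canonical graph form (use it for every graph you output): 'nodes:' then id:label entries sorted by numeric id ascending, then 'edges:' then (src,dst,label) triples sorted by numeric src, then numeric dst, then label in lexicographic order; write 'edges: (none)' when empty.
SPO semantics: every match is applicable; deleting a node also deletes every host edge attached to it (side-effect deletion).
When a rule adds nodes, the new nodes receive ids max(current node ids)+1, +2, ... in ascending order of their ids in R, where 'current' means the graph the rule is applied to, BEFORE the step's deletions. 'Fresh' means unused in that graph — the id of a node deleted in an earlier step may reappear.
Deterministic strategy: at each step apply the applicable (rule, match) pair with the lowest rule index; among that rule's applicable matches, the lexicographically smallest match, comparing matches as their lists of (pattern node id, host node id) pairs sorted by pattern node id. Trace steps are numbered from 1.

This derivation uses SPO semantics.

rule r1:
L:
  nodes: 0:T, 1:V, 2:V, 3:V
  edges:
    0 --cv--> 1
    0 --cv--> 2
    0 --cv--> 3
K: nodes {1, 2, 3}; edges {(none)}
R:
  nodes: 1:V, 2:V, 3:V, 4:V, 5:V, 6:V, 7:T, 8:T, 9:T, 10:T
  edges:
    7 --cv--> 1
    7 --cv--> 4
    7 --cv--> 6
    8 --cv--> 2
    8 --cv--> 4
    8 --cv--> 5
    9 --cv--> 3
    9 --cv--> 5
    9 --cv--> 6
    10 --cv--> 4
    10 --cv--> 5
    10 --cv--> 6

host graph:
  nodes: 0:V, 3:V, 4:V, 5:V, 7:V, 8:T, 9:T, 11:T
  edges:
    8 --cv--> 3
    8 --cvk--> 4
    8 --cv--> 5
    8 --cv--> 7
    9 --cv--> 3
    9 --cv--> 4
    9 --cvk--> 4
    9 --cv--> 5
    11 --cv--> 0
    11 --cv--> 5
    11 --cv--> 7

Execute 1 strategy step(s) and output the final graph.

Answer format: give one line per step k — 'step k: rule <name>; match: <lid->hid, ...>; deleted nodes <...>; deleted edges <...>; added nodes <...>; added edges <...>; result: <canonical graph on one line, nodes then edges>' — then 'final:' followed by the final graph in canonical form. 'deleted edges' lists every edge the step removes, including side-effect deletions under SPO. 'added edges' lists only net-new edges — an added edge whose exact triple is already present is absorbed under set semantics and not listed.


step 1: rule r1; match: 0->8, 1->3, 2->5, 3->7; deleted nodes 8; deleted edges (8,3,cv); (8,4,cvk); (8,5,cv); (8,7,cv); added nodes 12, 13, 14, 15, 16, 17, 18; added edges (15,3,cv); (15,12,cv); (15,14,cv); (16,5,cv); (16,12,cv); (16,13,cv); (17,7,cv); (17,13,cv); (17,14,cv); (18,12,cv); (18,13,cv); (18,14,cv); result: nodes: 0:V, 3:V, 4:V, 5:V, 7:V, 9:T, 11:T, 12:V, 13:V, 14:V, 15:T, 16:T, 17:T, 18:T edges: (9,3,cv); (9,4,cv); (9,4,cvk); (9,5,cv); (11,0,cv); (11,5,cv); (11,7,cv); (15,3,cv); (15,12,cv); (15,14,cv); (16,5,cv); (16,12,cv); (16,13,cv); (17,7,cv); (17,13,cv); (17,14,cv); (18,12,cv); (18,13,cv); (18,14,cv)
final:
nodes: 0:V, 3:V, 4:V, 5:V, 7:V, 9:T, 11:T, 12:V, 13:V, 14:V, 15:T, 16:T, 17:T, 18:T
edges: (9,3,cv); (9,4,cv); (9,4,cvk); (9,5,cv); (11,0,cv); (11,5,cv); (11,7,cv); (15,3,cv); (15,12,cv); (15,14,cv); (16,5,cv); (16,12,cv); (16,13,cv); (17,7,cv); (17,13,cv); (17,14,cv); (18,12,cv); (18,13,cv); (18,14,cv)


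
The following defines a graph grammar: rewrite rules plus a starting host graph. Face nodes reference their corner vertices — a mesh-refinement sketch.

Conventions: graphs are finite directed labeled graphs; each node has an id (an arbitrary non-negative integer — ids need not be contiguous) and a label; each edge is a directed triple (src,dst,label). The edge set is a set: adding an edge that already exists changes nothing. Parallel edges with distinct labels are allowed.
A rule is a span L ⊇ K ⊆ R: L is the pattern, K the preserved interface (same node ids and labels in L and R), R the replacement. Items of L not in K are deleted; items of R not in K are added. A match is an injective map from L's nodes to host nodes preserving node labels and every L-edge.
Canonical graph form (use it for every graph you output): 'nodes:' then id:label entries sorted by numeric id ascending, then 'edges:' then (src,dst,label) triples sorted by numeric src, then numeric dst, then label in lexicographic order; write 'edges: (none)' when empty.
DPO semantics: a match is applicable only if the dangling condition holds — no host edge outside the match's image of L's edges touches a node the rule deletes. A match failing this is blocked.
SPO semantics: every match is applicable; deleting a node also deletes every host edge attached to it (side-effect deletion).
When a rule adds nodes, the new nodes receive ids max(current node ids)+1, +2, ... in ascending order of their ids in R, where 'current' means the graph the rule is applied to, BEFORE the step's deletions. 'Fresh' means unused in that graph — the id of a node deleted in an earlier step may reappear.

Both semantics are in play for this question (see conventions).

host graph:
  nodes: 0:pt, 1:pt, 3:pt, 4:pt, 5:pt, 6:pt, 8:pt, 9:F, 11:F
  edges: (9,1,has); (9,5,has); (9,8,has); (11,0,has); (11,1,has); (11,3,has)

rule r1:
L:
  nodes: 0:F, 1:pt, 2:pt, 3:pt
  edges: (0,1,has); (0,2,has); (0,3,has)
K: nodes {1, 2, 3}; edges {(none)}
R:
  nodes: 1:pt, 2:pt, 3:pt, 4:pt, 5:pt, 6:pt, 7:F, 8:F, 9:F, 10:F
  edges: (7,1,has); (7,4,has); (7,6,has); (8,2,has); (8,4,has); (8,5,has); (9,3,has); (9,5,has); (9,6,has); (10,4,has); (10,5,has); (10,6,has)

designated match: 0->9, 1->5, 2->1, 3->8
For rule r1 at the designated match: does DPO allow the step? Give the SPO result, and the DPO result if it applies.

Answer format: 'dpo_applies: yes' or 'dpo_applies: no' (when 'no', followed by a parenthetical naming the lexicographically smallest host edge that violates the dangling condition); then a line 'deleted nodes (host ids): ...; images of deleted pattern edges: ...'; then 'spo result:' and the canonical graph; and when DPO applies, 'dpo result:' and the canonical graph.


dpo_applies: yes
deleted nodes (host ids): 9; images of deleted pattern edges: (9,1,has); (9,5,has); (9,8,has)
spo result:
nodes: 0:pt, 1:pt, 3:pt, 4:pt, 5:pt, 6:pt, 8:pt, 11:F, 12:pt, 13:pt, 14:pt, 15:F, 16:F, 17:F, 18:F
edges: (11,0,has); (11,1,has); (11,3,has); (15,5,has); (15,12,has); (15,14,has); (16,1,has); (16,12,has); (16,13,has); (17,8,has); (17,13,has); (17,14,has); (18,12,has); (18,13,has); (18,14,has)
dpo result:
nodes: 0:pt, 1:pt, 3:pt, 4:pt, 5:pt, 6:pt, 8:pt, 11:F, 12:pt, 13:pt, 14:pt, 15:F, 16:F, 17:F, 18:F
edges: (11,0,has); (11,1,has); (11,3,has); (15,5,has); (15,12,has); (15,14,has); (16,1,has); (16,12,has); (16,13,has); (17,8,has); (17,13,has); (17,14,has); (18,12,has); (18,13,has); (18,14,has)


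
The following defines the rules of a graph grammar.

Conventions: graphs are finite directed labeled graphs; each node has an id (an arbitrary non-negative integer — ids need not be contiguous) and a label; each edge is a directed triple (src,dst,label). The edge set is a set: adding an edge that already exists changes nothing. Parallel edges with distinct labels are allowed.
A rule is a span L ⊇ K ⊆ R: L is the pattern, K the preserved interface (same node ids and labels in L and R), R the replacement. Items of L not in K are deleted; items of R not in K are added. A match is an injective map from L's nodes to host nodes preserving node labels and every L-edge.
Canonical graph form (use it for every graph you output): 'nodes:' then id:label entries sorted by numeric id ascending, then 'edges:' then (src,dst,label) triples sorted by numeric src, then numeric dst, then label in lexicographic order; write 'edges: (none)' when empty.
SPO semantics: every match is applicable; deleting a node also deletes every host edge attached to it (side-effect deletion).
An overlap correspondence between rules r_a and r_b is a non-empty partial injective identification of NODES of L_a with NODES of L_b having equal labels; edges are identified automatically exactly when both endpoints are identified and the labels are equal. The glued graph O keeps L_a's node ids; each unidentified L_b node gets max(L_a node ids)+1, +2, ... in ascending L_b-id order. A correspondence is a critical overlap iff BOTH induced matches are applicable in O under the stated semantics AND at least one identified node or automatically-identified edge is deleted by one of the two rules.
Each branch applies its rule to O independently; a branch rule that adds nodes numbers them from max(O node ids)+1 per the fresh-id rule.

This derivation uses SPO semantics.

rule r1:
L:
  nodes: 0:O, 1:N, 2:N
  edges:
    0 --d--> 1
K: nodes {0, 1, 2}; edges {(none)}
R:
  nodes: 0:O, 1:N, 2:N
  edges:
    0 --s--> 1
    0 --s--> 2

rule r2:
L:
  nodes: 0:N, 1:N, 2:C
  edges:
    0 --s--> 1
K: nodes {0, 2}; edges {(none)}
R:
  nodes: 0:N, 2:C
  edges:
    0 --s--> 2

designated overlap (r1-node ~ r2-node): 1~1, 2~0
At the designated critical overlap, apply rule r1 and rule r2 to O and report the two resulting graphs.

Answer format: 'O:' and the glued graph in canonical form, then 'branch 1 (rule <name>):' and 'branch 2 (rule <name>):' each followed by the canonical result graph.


O:
nodes: 0:O, 1:N, 2:N, 3:C
edges: (0,1,d); (2,1,s)
branch 1 (rule r1):
nodes: 0:O, 1:N, 2:N, 3:C
edges: (0,1,s); (0,2,s); (2,1,s)
branch 2 (rule r2):
nodes: 0:O, 2:N, 3:C
edges: (2,3,s)


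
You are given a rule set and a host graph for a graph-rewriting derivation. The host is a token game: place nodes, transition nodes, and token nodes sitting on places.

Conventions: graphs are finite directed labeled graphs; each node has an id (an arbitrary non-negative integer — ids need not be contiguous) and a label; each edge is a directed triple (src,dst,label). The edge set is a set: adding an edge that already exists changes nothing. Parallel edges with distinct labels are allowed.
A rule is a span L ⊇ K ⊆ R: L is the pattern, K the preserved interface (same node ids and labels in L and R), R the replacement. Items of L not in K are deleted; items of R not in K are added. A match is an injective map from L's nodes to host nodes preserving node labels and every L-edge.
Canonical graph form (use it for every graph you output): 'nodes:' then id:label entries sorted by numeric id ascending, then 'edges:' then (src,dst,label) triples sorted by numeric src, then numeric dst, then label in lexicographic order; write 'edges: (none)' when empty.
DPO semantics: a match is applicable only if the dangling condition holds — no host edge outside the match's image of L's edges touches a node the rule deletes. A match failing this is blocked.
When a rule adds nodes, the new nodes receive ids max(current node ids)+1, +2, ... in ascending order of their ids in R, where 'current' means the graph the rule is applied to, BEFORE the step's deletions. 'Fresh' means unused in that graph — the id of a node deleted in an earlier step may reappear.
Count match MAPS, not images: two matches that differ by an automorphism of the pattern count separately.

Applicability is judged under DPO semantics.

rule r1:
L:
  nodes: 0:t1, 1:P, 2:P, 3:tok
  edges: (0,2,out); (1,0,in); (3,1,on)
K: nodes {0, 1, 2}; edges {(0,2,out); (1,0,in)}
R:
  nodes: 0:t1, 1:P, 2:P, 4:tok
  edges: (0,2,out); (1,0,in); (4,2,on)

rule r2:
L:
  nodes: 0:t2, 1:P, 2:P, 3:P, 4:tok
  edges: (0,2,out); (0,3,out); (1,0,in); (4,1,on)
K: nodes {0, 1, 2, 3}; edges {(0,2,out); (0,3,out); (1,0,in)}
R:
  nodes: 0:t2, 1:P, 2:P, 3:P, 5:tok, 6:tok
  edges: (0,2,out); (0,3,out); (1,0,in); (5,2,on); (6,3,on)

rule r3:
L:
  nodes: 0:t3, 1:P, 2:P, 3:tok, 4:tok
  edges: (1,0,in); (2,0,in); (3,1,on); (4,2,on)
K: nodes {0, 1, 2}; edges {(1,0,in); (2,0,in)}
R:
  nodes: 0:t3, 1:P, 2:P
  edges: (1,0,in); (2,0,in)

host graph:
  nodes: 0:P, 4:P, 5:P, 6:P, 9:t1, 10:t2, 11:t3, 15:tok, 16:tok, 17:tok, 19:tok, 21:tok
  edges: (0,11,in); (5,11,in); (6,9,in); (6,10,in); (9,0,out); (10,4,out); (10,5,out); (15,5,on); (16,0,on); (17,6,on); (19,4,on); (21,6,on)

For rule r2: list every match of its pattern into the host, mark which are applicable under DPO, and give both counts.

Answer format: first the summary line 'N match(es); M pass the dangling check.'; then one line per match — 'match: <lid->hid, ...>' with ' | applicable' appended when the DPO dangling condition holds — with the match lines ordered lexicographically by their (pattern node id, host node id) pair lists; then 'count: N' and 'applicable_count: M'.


4 match(es); 4 pass the dangling check.
match: 0->10, 1->6, 2->4, 3->5, 4->17 | applicable
match: 0->10, 1->6, 2->4, 3->5, 4->21 | applicable
match: 0->10, 1->6, 2->5, 3->4, 4->17 | applicable
match: 0->10, 1->6, 2->5, 3->4, 4->21 | applicable
count: 4
applicable_count: 4


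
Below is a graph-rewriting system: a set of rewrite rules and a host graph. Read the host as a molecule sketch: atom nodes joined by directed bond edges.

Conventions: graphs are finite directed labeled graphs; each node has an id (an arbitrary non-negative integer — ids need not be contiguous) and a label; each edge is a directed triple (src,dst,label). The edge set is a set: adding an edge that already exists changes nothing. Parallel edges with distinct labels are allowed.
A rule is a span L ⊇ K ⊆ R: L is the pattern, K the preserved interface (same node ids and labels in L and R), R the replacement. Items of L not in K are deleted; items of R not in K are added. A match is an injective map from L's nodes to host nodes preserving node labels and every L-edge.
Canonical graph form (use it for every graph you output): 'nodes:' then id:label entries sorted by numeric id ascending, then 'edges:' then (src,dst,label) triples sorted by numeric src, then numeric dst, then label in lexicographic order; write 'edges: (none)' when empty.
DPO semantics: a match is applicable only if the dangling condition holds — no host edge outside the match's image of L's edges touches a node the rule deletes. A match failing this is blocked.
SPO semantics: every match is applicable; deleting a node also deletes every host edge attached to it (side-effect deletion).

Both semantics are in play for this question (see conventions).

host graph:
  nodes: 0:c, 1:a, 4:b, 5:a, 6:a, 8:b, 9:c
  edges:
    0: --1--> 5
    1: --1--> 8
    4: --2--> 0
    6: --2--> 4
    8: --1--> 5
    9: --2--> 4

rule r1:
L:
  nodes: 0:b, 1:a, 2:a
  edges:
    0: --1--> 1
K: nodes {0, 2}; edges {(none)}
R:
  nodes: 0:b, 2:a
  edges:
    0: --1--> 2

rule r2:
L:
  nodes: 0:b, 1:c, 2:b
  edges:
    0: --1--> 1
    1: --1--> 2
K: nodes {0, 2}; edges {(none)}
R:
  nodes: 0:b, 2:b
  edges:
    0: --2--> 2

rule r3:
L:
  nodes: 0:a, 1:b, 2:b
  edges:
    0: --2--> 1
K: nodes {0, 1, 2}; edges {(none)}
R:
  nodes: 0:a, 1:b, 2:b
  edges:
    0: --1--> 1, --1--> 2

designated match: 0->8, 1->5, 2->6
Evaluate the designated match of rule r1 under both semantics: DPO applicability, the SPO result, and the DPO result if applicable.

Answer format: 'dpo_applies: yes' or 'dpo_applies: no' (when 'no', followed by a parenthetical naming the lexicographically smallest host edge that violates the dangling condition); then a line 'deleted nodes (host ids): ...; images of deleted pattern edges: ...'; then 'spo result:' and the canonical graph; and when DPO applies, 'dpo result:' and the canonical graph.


dpo_applies: no
(the rule deletes node 5, which keeps host edge (0,5,1) outside the match image — the dangling condition fails, DPO blocks; SPO proceeds and side-deletes such edges)
deleted nodes (host ids): 5; images of deleted pattern edges: (8,5,1)
spo result:
nodes: 0:c, 1:a, 4:b, 6:a, 8:b, 9:c
edges: (1,8,1); (4,0,2); (6,4,2); (8,6,1); (9,4,2)


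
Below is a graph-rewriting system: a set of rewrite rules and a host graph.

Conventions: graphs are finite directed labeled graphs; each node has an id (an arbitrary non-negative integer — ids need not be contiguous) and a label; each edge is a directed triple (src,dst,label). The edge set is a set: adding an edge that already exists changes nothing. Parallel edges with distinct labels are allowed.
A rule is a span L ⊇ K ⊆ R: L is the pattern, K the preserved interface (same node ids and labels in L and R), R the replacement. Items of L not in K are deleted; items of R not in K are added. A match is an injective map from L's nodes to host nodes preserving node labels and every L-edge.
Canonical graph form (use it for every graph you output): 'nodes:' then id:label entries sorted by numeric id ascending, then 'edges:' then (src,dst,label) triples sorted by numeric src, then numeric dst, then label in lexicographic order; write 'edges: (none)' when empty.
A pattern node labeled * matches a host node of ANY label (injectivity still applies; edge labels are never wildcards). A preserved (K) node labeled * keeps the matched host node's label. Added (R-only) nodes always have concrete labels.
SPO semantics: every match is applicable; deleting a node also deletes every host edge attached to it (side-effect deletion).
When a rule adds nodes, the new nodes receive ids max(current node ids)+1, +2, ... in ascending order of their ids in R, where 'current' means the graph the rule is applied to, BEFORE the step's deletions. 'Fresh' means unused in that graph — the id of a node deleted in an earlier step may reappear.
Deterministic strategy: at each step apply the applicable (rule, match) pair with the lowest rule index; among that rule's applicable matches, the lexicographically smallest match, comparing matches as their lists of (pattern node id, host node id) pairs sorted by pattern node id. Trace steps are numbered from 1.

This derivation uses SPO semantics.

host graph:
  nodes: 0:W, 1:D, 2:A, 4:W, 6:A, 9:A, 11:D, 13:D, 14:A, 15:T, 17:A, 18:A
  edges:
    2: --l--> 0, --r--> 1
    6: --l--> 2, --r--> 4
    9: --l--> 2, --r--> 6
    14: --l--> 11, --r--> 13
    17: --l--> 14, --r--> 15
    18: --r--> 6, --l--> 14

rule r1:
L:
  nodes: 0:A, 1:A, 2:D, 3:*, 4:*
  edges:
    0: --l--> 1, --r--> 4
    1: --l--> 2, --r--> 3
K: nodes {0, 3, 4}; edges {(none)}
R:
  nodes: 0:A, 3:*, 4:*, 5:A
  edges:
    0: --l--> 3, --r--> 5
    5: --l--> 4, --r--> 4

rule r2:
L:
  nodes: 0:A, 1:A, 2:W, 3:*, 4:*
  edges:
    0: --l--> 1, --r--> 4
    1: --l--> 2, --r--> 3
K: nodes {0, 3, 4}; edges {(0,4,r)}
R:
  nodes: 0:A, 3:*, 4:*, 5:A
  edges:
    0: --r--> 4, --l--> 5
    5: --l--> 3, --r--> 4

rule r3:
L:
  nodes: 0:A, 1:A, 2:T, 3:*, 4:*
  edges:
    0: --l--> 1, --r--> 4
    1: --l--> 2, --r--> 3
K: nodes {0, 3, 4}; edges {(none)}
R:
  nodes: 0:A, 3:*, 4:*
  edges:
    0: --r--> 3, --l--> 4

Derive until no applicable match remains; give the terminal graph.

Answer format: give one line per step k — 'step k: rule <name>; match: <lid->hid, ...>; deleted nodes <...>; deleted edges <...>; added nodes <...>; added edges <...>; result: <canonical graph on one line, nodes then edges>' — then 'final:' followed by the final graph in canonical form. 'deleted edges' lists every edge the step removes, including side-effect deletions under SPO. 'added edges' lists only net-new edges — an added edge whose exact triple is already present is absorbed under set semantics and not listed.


step 1: rule r1; match: 0->17, 1->14, 2->11, 3->13, 4->15; deleted nodes 11, 14; deleted edges (14,11,l); (14,13,r); (17,14,l); (17,15,r); (18,14,l); added nodes 19; added edges (17,13,l); (17,19,r); (19,15,l); (19,15,r); result: nodes: 0:W, 1:D, 2:A, 4:W, 6:A, 9:A, 13:D, 15:T, 17:A, 18:A, 19:A edges: (2,0,l); (2,1,r); (6,2,l); (6,4,r); (9,2,l); (9,6,r); (17,13,l); (17,19,r); (18,6,r); (19,15,l); (19,15,r)
step 2: rule r2; match: 0->6, 1->2, 2->0, 3->1, 4->4; deleted nodes 0, 2; deleted edges (2,0,l); (2,1,r); (6,2,l); (9,2,l); added nodes 20; added edges (6,20,l); (20,1,l); (20,4,r); result: nodes: 1:D, 4:W, 6:A, 9:A, 13:D, 15:T, 17:A, 18:A, 19:A, 20:A edges: (6,4,r); (6,20,l); (9,6,r); (17,13,l); (17,19,r); (18,6,r); (19,15,l); (19,15,r); (20,1,l); (20,4,r)
final:
nodes: 1:D, 4:W, 6:A, 9:A, 13:D, 15:T, 17:A, 18:A, 19:A, 20:A
edges: (6,4,r); (6,20,l); (9,6,r); (17,13,l); (17,19,r); (18,6,r); (19,15,l); (19,15,r); (20,1,l); (20,4,r)


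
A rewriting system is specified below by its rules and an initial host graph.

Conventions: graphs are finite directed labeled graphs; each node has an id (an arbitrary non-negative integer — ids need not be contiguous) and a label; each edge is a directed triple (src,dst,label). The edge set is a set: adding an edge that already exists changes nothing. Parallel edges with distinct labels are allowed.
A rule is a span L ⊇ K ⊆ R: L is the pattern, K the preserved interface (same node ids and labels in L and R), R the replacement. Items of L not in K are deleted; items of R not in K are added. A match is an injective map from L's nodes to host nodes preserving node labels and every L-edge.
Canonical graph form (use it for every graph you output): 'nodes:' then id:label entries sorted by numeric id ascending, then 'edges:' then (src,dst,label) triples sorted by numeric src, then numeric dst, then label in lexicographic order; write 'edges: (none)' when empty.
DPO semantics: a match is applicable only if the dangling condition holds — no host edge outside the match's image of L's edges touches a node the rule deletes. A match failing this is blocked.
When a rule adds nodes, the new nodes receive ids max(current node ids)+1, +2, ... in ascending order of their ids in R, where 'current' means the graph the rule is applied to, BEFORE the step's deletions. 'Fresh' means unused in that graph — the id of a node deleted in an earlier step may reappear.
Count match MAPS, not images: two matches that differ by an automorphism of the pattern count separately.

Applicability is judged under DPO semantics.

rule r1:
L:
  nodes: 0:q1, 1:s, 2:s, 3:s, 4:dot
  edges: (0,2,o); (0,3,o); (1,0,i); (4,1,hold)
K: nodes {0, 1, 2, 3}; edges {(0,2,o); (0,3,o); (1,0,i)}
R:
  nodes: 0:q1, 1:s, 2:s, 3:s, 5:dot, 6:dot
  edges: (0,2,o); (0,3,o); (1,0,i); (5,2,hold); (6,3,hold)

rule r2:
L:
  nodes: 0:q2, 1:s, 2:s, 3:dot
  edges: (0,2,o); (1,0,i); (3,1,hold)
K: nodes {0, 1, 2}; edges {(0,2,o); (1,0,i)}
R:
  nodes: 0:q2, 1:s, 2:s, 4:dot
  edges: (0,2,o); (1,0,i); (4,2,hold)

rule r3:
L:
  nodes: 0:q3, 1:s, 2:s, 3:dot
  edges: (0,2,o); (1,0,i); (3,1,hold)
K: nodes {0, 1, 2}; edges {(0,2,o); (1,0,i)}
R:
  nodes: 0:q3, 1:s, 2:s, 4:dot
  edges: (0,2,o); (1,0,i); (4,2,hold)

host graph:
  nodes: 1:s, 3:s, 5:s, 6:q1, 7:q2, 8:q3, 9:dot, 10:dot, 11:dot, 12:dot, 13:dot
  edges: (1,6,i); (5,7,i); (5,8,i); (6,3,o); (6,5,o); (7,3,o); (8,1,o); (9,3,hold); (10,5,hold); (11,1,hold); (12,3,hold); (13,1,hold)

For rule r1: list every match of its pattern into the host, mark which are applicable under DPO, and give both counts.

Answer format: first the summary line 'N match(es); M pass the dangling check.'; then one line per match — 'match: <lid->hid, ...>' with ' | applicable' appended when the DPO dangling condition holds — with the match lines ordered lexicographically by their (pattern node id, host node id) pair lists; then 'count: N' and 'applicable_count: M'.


4 match(es); 4 pass the dangling check.
match: 0->6, 1->1, 2->3, 3->5, 4->11 | applicable
match: 0->6, 1->1, 2->3, 3->5, 4->13 | applicable
match: 0->6, 1->1, 2->5, 3->3, 4->11 | applicable
match: 0->6, 1->1, 2->5, 3->3, 4->13 | applicable
count: 4
applicable_count: 4


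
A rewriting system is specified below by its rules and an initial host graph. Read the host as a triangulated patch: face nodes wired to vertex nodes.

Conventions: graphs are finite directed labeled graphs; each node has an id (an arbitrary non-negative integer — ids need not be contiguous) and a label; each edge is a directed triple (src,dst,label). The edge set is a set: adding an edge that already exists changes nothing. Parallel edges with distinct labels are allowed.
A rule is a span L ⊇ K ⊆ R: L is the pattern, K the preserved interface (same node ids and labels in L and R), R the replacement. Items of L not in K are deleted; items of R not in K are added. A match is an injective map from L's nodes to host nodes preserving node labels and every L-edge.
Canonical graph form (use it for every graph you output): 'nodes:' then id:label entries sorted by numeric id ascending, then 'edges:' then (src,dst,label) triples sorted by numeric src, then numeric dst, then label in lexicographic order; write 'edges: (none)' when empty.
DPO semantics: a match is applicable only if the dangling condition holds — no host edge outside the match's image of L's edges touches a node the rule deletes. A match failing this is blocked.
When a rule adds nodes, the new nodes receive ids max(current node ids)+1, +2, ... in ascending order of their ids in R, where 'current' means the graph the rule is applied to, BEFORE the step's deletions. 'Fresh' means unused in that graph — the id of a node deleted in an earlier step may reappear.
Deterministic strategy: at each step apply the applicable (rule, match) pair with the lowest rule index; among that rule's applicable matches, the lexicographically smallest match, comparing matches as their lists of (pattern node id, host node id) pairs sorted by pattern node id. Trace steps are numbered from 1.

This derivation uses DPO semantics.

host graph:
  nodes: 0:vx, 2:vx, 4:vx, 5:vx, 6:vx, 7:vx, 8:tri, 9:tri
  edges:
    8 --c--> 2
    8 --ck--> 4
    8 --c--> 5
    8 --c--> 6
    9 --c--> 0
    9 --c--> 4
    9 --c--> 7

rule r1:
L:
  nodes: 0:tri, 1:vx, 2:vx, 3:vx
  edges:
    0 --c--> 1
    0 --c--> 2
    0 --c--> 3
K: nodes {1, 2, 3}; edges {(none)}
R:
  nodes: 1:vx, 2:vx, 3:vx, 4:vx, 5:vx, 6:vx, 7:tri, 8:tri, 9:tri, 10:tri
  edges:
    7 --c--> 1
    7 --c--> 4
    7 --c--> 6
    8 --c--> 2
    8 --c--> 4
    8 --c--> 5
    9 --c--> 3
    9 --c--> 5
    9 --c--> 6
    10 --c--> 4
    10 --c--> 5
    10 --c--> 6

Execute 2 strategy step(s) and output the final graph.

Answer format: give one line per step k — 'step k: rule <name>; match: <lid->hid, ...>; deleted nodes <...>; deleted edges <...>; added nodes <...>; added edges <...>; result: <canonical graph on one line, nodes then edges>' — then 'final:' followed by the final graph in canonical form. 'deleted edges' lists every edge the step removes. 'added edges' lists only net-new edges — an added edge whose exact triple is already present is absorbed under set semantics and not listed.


step 1: rule r1; match: 0->9, 1->0, 2->4, 3->7; deleted nodes 9; deleted edges (9,0,c); (9,4,c); (9,7,c); added nodes 10, 11, 12, 13, 14, 15, 16; added edges (13,0,c); (13,10,c); (13,12,c); (14,4,c); (14,10,c); (14,11,c); (15,7,c); (15,11,c); (15,12,c); (16,10,c); (16,11,c); (16,12,c); result: nodes: 0:vx, 2:vx, 4:vx, 5:vx, 6:vx, 7:vx, 8:tri, 10:vx, 11:vx, 12:vx, 13:tri, 14:tri, 15:tri, 16:tri edges: (8,2,c); (8,4,ck); (8,5,c); (8,6,c); (13,0,c); (13,10,c); (13,12,c); (14,4,c); (14,10,c); (14,11,c); (15,7,c); (15,11,c); (15,12,c); (16,10,c); (16,11,c); (16,12,c)
step 2: rule r1; match: 0->13, 1->0, 2->10, 3->12; deleted nodes 13; deleted edges (13,0,c); (13,10,c); (13,12,c); added nodes 17, 18, 19, 20, 21, 22, 23; added edges (20,0,c); (20,17,c); (20,19,c); (21,10,c); (21,17,c); (21,18,c); (22,12,c); (22,18,c); (22,19,c); (23,17,c); (23,18,c); (23,19,c); result: nodes: 0:vx, 2:vx, 4:vx, 5:vx, 6:vx, 7:vx, 8:tri, 10:vx, 11:vx, 12:vx, 14:tri, 15:tri, 16:tri, 17:vx, 18:vx, 19:vx, 20:tri, 21:tri, 22:tri, 23:tri edges: (8,2,c); (8,4,ck); (8,5,c); (8,6,c); (14,4,c); (14,10,c); (14,11,c); (15,7,c); (15,11,c); (15,12,c); (16,10,c); (16,11,c); (16,12,c); (20,0,c); (20,17,c); (20,19,c); (21,10,c); (21,17,c); (21,18,c); (22,12,c); (22,18,c); (22,19,c); (23,17,c); (23,18,c); (23,19,c)
final:
nodes: 0:vx, 2:vx, 4:vx, 5:vx, 6:vx, 7:vx, 8:tri, 10:vx, 11:vx, 12:vx, 14:tri, 15:tri, 16:tri, 17:vx, 18:vx, 19:vx, 20:tri, 21:tri, 22:tri, 23:tri
edges: (8,2,c); (8,4,ck); (8,5,c); (8,6,c); (14,4,c); (14,10,c); (14,11,c); (15,7,c); (15,11,c); (15,12,c); (16,10,c); (16,11,c); (16,12,c); (20,0,c); (20,17,c); (20,19,c); (21,10,c); (21,17,c); (21,18,c); (22,12,c); (22,18,c); (22,19,c); (23,17,c); (23,18,c); (23,19,c)


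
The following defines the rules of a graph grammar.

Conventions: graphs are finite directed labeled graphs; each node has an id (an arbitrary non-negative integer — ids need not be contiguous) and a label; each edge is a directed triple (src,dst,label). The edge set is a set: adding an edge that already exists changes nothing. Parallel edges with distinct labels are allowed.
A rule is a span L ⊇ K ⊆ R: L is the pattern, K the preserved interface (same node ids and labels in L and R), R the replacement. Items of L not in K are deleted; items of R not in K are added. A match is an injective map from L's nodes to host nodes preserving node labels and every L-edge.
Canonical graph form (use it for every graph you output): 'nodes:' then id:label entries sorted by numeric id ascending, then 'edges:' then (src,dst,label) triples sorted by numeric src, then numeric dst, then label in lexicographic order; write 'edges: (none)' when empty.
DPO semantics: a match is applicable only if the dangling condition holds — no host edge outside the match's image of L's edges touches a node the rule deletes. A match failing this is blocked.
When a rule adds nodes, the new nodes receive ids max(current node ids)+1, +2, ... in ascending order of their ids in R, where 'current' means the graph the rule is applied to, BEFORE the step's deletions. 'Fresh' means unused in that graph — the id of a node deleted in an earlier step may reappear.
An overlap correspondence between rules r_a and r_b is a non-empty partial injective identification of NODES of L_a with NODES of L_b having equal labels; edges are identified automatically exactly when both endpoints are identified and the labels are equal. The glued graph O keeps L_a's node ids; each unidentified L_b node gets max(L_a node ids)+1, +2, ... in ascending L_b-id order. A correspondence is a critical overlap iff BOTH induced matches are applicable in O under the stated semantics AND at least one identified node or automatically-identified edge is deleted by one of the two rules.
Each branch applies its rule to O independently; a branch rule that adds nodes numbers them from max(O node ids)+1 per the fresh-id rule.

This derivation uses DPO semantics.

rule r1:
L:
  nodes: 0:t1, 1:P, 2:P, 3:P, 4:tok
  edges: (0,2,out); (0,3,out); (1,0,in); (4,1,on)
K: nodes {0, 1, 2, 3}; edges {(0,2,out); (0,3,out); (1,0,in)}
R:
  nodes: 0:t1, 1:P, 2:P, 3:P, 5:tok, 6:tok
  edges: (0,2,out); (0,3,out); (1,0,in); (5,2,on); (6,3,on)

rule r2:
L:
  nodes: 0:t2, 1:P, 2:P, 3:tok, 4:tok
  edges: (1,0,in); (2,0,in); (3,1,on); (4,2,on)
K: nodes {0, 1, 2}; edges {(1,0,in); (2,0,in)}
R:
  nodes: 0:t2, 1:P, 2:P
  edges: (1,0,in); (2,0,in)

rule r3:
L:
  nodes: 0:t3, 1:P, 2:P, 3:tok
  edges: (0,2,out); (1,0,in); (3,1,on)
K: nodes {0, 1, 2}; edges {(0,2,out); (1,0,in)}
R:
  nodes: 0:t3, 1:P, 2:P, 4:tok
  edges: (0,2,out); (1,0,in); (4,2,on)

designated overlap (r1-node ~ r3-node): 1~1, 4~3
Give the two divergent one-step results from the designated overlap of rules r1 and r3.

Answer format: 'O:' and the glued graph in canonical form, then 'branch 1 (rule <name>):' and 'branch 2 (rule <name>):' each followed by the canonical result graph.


O:
nodes: 0:t1, 1:P, 2:P, 3:P, 4:tok, 5:t3, 6:P
edges: (0,2,out); (0,3,out); (1,0,in); (1,5,in); (4,1,on); (5,6,out)
branch 1 (rule r1):
nodes: 0:t1, 1:P, 2:P, 3:P, 5:t3, 6:P, 7:tok, 8:tok
edges: (0,2,out); (0,3,out); (1,0,in); (1,5,in); (5,6,out); (7,2,on); (8,3,on)
branch 2 (rule r3):
nodes: 0:t1, 1:P, 2:P, 3:P, 5:t3, 6:P, 7:tok
edges: (0,2,out); (0,3,out); (1,0,in); (1,5,in); (5,6,out); (7,6,on)
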